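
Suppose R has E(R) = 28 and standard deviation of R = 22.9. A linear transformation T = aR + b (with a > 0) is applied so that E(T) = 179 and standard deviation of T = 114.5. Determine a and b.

a = 5, b = 39

standard deviation of T = a·standard deviation of R (a > 0), so a = 114.5/22.9 = 5.
E(T) = a·E(R) + b, so b = 179 − 5·28 = 39.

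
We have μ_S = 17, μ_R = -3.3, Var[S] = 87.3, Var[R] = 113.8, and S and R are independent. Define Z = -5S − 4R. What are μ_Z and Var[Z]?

μ_Z = (-5)·μ_S + (-4)·μ_R = (-5)·17 + (-4)·(-3.3) = -71.8.
Var[Z] = a²·Var[S] + b²·Var[R] + 2ab·covariance of S and R with a = -5, b = -4.
Independence gives covariance of S and R = 0.
= (-5)²·87.3 + (-4)²·113.8 + 2·(-5)·(-4)·0
= 2182.5 + 1820.8 + 0 = 4003.3.

μ_Z = -71.8, Var[Z] = 4003.3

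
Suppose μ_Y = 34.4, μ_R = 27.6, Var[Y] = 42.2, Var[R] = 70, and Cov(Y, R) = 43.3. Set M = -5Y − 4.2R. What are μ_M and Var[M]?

μ_M = (-5)·μ_Y + (-4.2)·μ_R = (-5)·34.4 + (-4.2)·27.6 = -287.92.
Var[M] = a²·Var[Y] + b²·Var[R] + 2ab·Cov(Y, R) with a = -5, b = -4.2.
= (-5)²·42.2 + (-4.2)²·70 + 2·(-5)·(-4.2)·43.3
= 1055 + 1234.8 + 1818.6 = 4108.4.

μ_M = -287.92, Var[M] = 4108.4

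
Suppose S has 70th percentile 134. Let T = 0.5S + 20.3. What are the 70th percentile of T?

70th percentile of T = 87.3

Since a = 0.5 > 0 the transformation is increasing, so the 70th percentile of T = a·(P_{70} of S) + b = 0.5·134 + 20.3 = 87.3.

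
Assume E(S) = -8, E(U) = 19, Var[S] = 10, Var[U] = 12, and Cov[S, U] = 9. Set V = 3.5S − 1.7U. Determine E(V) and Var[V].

E(V) = 3.5·E(S) + (-1.7)·E(U) = 3.5·(-8) + (-1.7)·19 = -60.3.
Var[V] = a²·Var[S] + b²·Var[U] + 2ab·Cov[S, U] with a = 3.5, b = -1.7.
= 3.5²·10 + (-1.7)²·12 + 2·3.5·(-1.7)·9
= 122.5 + 34.68 + (-107.1) = 50.08.

E(V) = -60.3, Var[V] = 50.08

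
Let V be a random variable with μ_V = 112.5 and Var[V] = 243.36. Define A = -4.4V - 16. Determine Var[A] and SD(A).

A = -4.4V - 16 is linear with a = -4.4, b = -16.
Var[A] = a²·Var[V] = (-4.4)²·243.36 = 4711.4496 (the additive constant -16 does not affect variance).
SD(V) = √243.36 = 15.6.
SD(A) = |a|·SD(V) = |-4.4|·15.6 = 68.64.

Var[A] = 4711.4496, SD(A) = 68.64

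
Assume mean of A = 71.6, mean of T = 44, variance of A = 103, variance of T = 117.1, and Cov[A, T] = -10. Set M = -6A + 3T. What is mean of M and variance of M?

mean of M = (-6)·mean of A + 3·mean of T = (-6)·71.6 + 3·44 = -297.6.
variance of M = a²·variance of A + b²·variance of T + 2ab·Cov[A, T] with a = -6, b = 3.
= (-6)²·103 + 3²·117.1 + 2·(-6)·3·(-10)
= 3708 + 1053.9 + 360 = 5121.9.

mean of M = -297.6, variance of M = 5121.9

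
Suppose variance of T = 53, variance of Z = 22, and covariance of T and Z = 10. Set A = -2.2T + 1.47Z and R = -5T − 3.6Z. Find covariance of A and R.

By bilinearity, covariance of A and R = ac·variance of T + bd·variance of Z + (ad+bc)·covariance of T and Z, with a=-2.2, b=1.47, c=-5, d=-3.6.
ac·variance of T = (-2.2)·(-5)·53 = 583
bd·variance of Z = 1.47·(-3.6)·22 = -116.424
(ad+bc)·covariance of T and Z = (0.57)·10 = 5.7
covariance of A and R = 583 + (-116.424) + 5.7 = 472.276.

covariance of A and R = 472.276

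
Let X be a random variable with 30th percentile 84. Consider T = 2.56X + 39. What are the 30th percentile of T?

Since a = 2.56 > 0 the transformation is increasing, so the 30th percentile of T = a·(P_{30} of X) + b = 2.56·84 + 39 = 254.04.

30th percentile of T = 254.04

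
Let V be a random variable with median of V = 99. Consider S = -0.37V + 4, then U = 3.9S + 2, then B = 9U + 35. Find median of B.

median of S = (-0.37)·99 + 4 = -32.63.
median of U = 3.9·(-32.63) + 2 = -125.257.
median of B = 9·(-125.257) + 35 = -1092.313.

median of B = -1092.313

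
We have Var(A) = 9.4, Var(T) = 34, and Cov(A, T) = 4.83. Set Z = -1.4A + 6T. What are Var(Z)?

Var(Z) = 1161.28

Var(Z) = a²·Var(A) + b²·Var(T) + 2ab·Cov(A, T) with a = -1.4, b = 6.
= (-1.4)²·9.4 + 6²·34 + 2·(-1.4)·6·4.83
= 18.424 + 1224 + (-81.144) = 1161.28.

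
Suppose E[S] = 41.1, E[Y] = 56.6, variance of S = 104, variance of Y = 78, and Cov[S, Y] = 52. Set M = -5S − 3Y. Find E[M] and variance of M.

E[M] = -375.3, variance of M = 4862

E[M] = (-5)·E[S] + (-3)·E[Y] = (-5)·41.1 + (-3)·56.6 = -375.3.
variance of M = a²·variance of S + b²·variance of Y + 2ab·Cov[S, Y] with a = -5, b = -3.
= (-5)²·104 + (-3)²·78 + 2·(-5)·(-3)·52
= 2600 + 702 + 1560 = 4862.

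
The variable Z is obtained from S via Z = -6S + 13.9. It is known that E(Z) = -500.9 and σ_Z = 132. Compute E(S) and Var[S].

From Z = -6S + 13.9: E(Z) = a·E(S) + b, so E(S) = (E(Z) − b)/a = (-500.9 − 13.9)/(-6) = 85.8.
Var[Z] = 132² = 17424.
Var[Z] = a²·Var[S], so Var[S] = 17424/(-6)² = 484.

E(S) = 85.8, Var[S] = 484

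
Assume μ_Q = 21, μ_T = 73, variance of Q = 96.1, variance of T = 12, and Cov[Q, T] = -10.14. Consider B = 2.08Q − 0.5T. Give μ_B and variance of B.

μ_B = 2.08·μ_Q + (-0.5)·μ_T = 2.08·21 + (-0.5)·73 = 7.18.
variance of B = a²·variance of Q + b²·variance of T + 2ab·Cov[Q, T] with a = 2.08, b = -0.5.
= 2.08²·96.1 + (-0.5)²·12 + 2·2.08·(-0.5)·(-10.14)
= 415.76704 + 3 + 21.0912 = 439.85824.

μ_B = 7.18, variance of B = 439.85824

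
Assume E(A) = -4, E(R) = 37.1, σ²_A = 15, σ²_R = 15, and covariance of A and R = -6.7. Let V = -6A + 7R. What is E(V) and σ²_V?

E(V) = (-6)·E(A) + 7·E(R) = (-6)·(-4) + 7·37.1 = 283.7.
σ²_V = a²·σ²_A + b²·σ²_R + 2ab·covariance of A and R with a = -6, b = 7.
= (-6)²·15 + 7²·15 + 2·(-6)·7·(-6.7)
= 540 + 735 + 562.8 = 1837.8.

E(V) = 283.7, σ²_V = 1837.8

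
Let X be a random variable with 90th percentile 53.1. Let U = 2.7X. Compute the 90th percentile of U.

90th percentile of U = 143.37

Since a = 2.7 > 0 the transformation is increasing, so the 90th percentile of U = a·(P_{90} of X) + b = 2.7·53.1 = 143.37.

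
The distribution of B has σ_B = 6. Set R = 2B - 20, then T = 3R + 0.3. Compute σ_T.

σ_R = |2|·6 = 12.
σ_T = |3|·12 = 36.

σ_T = 36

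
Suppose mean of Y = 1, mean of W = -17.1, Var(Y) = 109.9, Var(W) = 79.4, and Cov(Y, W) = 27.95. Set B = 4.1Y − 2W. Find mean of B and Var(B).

mean of B = 38.3, Var(B) = 1706.639

mean of B = 4.1·mean of Y + (-2)·mean of W = 4.1·1 + (-2)·(-17.1) = 38.3.
Var(B) = a²·Var(Y) + b²·Var(W) + 2ab·Cov(Y, W) with a = 4.1, b = -2.
= 4.1²·109.9 + (-2)²·79.4 + 2·4.1·(-2)·27.95
= 1847.419 + 317.6 + (-458.38) = 1706.639.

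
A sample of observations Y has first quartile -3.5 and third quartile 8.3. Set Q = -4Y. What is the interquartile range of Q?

IQR(Q) = 47.2

IQR of Y = Q3 − Q1 = 8.3 − (-3.5) = 11.8.
Under Q = aY + b, IQR(Q) = |a|·IQR(Y) = |-4|·11.8 = 47.2 (shifts cancel; spread scales by |a|).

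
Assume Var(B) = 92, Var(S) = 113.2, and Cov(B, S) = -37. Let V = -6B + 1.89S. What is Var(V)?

Var(V) = a²·Var(B) + b²·Var(S) + 2ab·Cov(B, S) with a = -6, b = 1.89.
= (-6)²·92 + 1.89²·113.2 + 2·(-6)·1.89·(-37)
= 3312 + 404.36172 + 839.16 = 4555.52172.

Var(V) = 4555.52172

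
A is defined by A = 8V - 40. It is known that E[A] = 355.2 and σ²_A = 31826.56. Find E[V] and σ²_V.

E[V] = 49.4, σ²_V = 497.29

From A = 8V - 40: E[A] = a·E[V] + b, so E[V] = (E[A] − b)/a = (355.2 − (-40))/8 = 49.4.
σ²_A = a²·σ²_V, so σ²_V = 31826.56/8² = 497.29.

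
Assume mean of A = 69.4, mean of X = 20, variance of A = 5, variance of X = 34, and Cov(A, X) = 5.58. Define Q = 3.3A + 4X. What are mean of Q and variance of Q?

mean of Q = 3.3·mean of A + 4·mean of X = 3.3·69.4 + 4·20 = 309.02.
variance of Q = a²·variance of A + b²·variance of X + 2ab·Cov(A, X) with a = 3.3, b = 4.
= 3.3²·5 + 4²·34 + 2·3.3·4·5.58
= 54.45 + 544 + 147.312 = 745.762.

mean of Q = 309.02, variance of Q = 745.762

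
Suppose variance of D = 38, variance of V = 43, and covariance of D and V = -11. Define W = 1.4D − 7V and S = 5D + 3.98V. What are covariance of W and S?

By bilinearity, covariance of W and S = ac·variance of D + bd·variance of V + (ad+bc)·covariance of D and V, with a=1.4, b=-7, c=5, d=3.98.
ac·variance of D = 1.4·5·38 = 266
bd·variance of V = (-7)·3.98·43 = -1197.98
(ad+bc)·covariance of D and V = (-29.428)·(-11) = 323.708
covariance of W and S = 266 + (-1197.98) + 323.708 = -608.272.

covariance of W and S = -608.272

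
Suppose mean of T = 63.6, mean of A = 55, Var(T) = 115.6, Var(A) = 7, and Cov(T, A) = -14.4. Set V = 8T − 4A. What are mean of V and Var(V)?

mean of V = 8·mean of T + (-4)·mean of A = 8·63.6 + (-4)·55 = 288.8.
Var(V) = a²·Var(T) + b²·Var(A) + 2ab·Cov(T, A) with a = 8, b = -4.
= 8²·115.6 + (-4)²·7 + 2·8·(-4)·(-14.4)
= 7398.4 + 112 + 921.6 = 8432.

mean of V = 288.8, Var(V) = 8432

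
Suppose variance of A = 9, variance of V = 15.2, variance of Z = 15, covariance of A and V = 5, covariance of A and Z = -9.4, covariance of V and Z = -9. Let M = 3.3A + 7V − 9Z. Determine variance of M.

variance of M = 3981.17

variance of M = a²·variance of A + b²·variance of V + c²·variance of Z + 2ab·covariance of A and V + 2ac·covariance of A and Z + 2bc·covariance of V and Z, with a = 3.3, b = 7, c = -9.
= 98.01 + 744.8 + 1215 + 231 + 558.36 + 1134
= 3981.17.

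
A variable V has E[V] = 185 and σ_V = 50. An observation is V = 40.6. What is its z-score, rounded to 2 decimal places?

z = -2.89

z = (V − E[V]) / σ_V = (40.6 − 185) / 50 ≈ -2.89.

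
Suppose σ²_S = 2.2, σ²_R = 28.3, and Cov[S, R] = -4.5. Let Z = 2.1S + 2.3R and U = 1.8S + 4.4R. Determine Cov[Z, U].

Cov[Z, U] = 234.502

By bilinearity, Cov[Z, U] = ac·σ²_S + bd·σ²_R + (ad+bc)·Cov[S, R], with a=2.1, b=2.3, c=1.8, d=4.4.
ac·σ²_S = 2.1·1.8·2.2 = 8.316
bd·σ²_R = 2.3·4.4·28.3 = 286.396
(ad+bc)·Cov[S, R] = (13.38)·(-4.5) = -60.21
Cov[Z, U] = 8.316 + 286.396 + (-60.21) = 234.502.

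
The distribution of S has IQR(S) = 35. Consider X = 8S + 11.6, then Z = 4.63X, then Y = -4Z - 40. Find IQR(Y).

IQR(X) = |8|·35 = 280.
IQR(Z) = |4.63|·280 = 1296.4.
IQR(Y) = |-4|·1296.4 = 5185.6.

IQR(Y) = 5185.6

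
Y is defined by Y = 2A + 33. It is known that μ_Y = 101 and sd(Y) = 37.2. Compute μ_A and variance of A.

From Y = 2A + 33: μ_Y = a·μ_A + b, so μ_A = (μ_Y − b)/a = (101 − 33)/2 = 34.
variance of Y = 37.2² = 1383.84.
variance of Y = a²·variance of A, so variance of A = 1383.84/2² = 345.96.

μ_A = 34, variance of A = 345.96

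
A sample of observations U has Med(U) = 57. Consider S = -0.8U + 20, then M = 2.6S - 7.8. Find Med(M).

Med(S) = (-0.8)·57 + 20 = -25.6.
Med(M) = 2.6·(-25.6) + (-7.8) = -74.36.

Med(M) = -74.36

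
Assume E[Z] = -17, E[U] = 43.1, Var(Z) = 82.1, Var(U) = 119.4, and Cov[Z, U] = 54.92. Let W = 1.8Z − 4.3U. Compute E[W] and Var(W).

E[W] = 1.8·E[Z] + (-4.3)·E[U] = 1.8·(-17) + (-4.3)·43.1 = -215.93.
Var(W) = a²·Var(Z) + b²·Var(U) + 2ab·Cov[Z, U] with a = 1.8, b = -4.3.
= 1.8²·82.1 + (-4.3)²·119.4 + 2·1.8·(-4.3)·54.92
= 266.004 + 2207.706 + (-850.1616) = 1623.5484.

E[W] = -215.93, Var(W) = 1623.5484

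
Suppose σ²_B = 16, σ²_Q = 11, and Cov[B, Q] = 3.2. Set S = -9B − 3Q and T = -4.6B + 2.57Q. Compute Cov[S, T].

By bilinearity, Cov[S, T] = ac·σ²_B + bd·σ²_Q + (ad+bc)·Cov[B, Q], with a=-9, b=-3, c=-4.6, d=2.57.
ac·σ²_B = (-9)·(-4.6)·16 = 662.4
bd·σ²_Q = (-3)·2.57·11 = -84.81
(ad+bc)·Cov[B, Q] = (-9.33)·3.2 = -29.856
Cov[S, T] = 662.4 + (-84.81) + (-29.856) = 547.734.

Cov[S, T] = 547.734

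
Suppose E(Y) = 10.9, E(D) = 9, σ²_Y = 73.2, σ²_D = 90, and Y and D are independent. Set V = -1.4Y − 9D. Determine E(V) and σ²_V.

E(V) = (-1.4)·E(Y) + (-9)·E(D) = (-1.4)·10.9 + (-9)·9 = -96.26.
σ²_V = a²·σ²_Y + b²·σ²_D + 2ab·Cov[Y, D] with a = -1.4, b = -9.
Independence gives Cov[Y, D] = 0.
= (-1.4)²·73.2 + (-9)²·90 + 2·(-1.4)·(-9)·0
= 143.472 + 7290 + 0 = 7433.472.

E(V) = -96.26, σ²_V = 7433.472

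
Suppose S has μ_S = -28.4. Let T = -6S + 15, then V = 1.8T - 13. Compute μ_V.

μ_V = 320.72

μ_T = (-6)·(-28.4) + 15 = 185.4.
μ_V = 1.8·185.4 + (-13) = 320.72.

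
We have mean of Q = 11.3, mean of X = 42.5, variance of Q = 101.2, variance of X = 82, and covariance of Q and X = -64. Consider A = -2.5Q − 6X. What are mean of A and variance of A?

mean of A = -283.25, variance of A = 1664.5

mean of A = (-2.5)·mean of Q + (-6)·mean of X = (-2.5)·11.3 + (-6)·42.5 = -283.25.
variance of A = a²·variance of Q + b²·variance of X + 2ab·covariance of Q and X with a = -2.5, b = -6.
= (-2.5)²·101.2 + (-6)²·82 + 2·(-2.5)·(-6)·(-64)
= 632.5 + 2952 + (-1920) = 1664.5.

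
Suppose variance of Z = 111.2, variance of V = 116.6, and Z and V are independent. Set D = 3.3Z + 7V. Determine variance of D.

variance of D = a²·variance of Z + b²·variance of V + 2ab·Cov[Z, V] with a = 3.3, b = 7.
Independence gives Cov[Z, V] = 0.
= 3.3²·111.2 + 7²·116.6 + 2·3.3·7·0
= 1210.968 + 5713.4 + 0 = 6924.368.

variance of D = 6924.368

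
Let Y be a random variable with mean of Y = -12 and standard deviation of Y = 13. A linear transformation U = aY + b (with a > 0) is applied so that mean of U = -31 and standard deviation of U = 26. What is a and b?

standard deviation of U = a·standard deviation of Y (a > 0), so a = 26/13 = 2.
mean of U = a·mean of Y + b, so b = -31 − 2·(-12) = -7.

a = 2, b = -7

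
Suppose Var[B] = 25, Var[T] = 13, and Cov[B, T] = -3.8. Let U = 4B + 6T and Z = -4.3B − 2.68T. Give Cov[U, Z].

By bilinearity, Cov[U, Z] = ac·Var[B] + bd·Var[T] + (ad+bc)·Cov[B, T], with a=4, b=6, c=-4.3, d=-2.68.
ac·Var[B] = 4·(-4.3)·25 = -430
bd·Var[T] = 6·(-2.68)·13 = -209.04
(ad+bc)·Cov[B, T] = (-36.52)·(-3.8) = 138.776
Cov[U, Z] = -430 + (-209.04) + 138.776 = -500.264.

Cov[U, Z] = -500.264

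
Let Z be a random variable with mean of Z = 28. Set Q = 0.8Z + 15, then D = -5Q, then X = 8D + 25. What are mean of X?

mean of Q = 0.8·28 + 15 = 37.4.
mean of D = (-5)·37.4 = -187.
mean of X = 8·(-187) + 25 = -1471.

mean of X = -1471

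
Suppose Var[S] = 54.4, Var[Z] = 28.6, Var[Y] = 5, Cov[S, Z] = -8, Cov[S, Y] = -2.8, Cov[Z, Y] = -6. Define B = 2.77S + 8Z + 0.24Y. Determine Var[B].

Var[B] = 1866.77088

Var[B] = a²·Var[S] + b²·Var[Z] + c²·Var[Y] + 2ab·Cov[S, Z] + 2ac·Cov[S, Y] + 2bc·Cov[Z, Y], with a = 2.77, b = 8, c = 0.24.
= 417.40576 + 1830.4 + 0.288 + (-354.56) + (-3.72288) + (-23.04)
= 1866.77088.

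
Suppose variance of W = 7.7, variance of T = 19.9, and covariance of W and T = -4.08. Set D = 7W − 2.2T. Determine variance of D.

variance of D = 599.28

variance of D = a²·variance of W + b²·variance of T + 2ab·covariance of W and T with a = 7, b = -2.2.
= 7²·7.7 + (-2.2)²·19.9 + 2·7·(-2.2)·(-4.08)
= 377.3 + 96.316 + 125.664 = 599.28.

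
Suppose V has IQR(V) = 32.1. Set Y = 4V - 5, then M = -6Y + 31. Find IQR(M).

IQR(Y) = |4|·32.1 = 128.4.
IQR(M) = |-6|·128.4 = 770.4.

IQR(M) = 770.4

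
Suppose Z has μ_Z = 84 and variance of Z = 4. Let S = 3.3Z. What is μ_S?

μ_S = 277.2

S = 3.3Z is linear with a = 3.3, b = 0.
μ_S = a·μ_Z + b = 3.3·84 = 277.2.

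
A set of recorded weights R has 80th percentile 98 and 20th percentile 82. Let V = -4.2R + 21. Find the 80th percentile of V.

80th percentile of V = -323.4

Since a = -4.2 < 0 the transformation is decreasing, reversing order: the 80th percentile of V corresponds to the 20th percentile of R.
So P_{80}(V) = a·P_{20}(R) + b = (-4.2)·82 + 21 = -323.4.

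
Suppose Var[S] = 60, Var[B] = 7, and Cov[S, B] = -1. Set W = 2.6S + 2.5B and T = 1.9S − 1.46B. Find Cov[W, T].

By bilinearity, Cov[W, T] = ac·Var[S] + bd·Var[B] + (ad+bc)·Cov[S, B], with a=2.6, b=2.5, c=1.9, d=-1.46.
ac·Var[S] = 2.6·1.9·60 = 296.4
bd·Var[B] = 2.5·(-1.46)·7 = -25.55
(ad+bc)·Cov[S, B] = (0.954)·(-1) = -0.954
Cov[W, T] = 296.4 + (-25.55) + (-0.954) = 269.896.

Cov[W, T] = 269.896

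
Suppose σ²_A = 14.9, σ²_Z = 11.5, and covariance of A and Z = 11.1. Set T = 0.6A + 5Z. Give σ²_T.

σ²_T = 359.464

σ²_T = a²·σ²_A + b²·σ²_Z + 2ab·covariance of A and Z with a = 0.6, b = 5.
= 0.6²·14.9 + 5²·11.5 + 2·0.6·5·11.1
= 5.364 + 287.5 + 66.6 = 359.464.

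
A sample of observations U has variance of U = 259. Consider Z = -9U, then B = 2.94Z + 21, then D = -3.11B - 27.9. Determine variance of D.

variance of D = 1753881.39772524

variance of Z = (-9)²·259 = 20979.
variance of B = 2.94²·20979 = 181334.0844.
variance of D = (-3.11)²·181334.0844 = 1753881.39772524.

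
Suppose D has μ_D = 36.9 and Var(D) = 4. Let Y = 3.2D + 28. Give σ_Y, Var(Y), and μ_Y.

Y = 3.2D + 28 is linear with a = 3.2, b = 28.
σ_D = √4 = 2.
σ_Y = |a|·σ_D = |3.2|·2 = 6.4.
Var(Y) = a²·Var(D) = 3.2²·4 = 40.96 (the additive constant 28 does not affect variance).
μ_Y = a·μ_D + b = 3.2·36.9 + 28 = 146.08.

σ_Y = 6.4, Var(Y) = 40.96, μ_Y = 146.08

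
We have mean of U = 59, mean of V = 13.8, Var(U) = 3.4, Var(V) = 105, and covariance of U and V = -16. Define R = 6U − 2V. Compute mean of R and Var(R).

mean of R = 326.4, Var(R) = 926.4

mean of R = 6·mean of U + (-2)·mean of V = 6·59 + (-2)·13.8 = 326.4.
Var(R) = a²·Var(U) + b²·Var(V) + 2ab·covariance of U and V with a = 6, b = -2.
= 6²·3.4 + (-2)²·105 + 2·6·(-2)·(-16)
= 122.4 + 420 + 384 = 926.4.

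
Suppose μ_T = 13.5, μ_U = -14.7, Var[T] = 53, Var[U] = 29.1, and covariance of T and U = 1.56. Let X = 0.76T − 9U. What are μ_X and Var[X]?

μ_X = 0.76·μ_T + (-9)·μ_U = 0.76·13.5 + (-9)·(-14.7) = 142.56.
Var[X] = a²·Var[T] + b²·Var[U] + 2ab·covariance of T and U with a = 0.76, b = -9.
= 0.76²·53 + (-9)²·29.1 + 2·0.76·(-9)·1.56
= 30.6128 + 2357.1 + (-21.3408) = 2366.372.

μ_X = 142.56, Var[X] = 2366.372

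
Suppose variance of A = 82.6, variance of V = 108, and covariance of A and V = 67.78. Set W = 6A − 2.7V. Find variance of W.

variance of W = 1564.848

variance of W = a²·variance of A + b²·variance of V + 2ab·covariance of A and V with a = 6, b = -2.7.
= 6²·82.6 + (-2.7)²·108 + 2·6·(-2.7)·67.78
= 2973.6 + 787.32 + (-2196.072) = 1564.848.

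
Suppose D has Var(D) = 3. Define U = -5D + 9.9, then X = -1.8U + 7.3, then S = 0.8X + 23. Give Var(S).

Var(U) = (-5)²·3 = 75.
Var(X) = (-1.8)²·75 = 243.
Var(S) = 0.8²·243 = 155.52.

Var(S) = 155.52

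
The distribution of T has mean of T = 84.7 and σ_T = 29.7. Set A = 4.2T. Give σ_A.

A = 4.2T is linear with a = 4.2, b = 0.
σ_A = |a|·σ_T = |4.2|·29.7 = 124.74.

σ_A = 124.74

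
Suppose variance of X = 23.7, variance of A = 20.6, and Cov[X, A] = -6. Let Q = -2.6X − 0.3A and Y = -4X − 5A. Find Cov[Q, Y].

By bilinearity, Cov[Q, Y] = ac·variance of X + bd·variance of A + (ad+bc)·Cov[X, A], with a=-2.6, b=-0.3, c=-4, d=-5.
ac·variance of X = (-2.6)·(-4)·23.7 = 246.48
bd·variance of A = (-0.3)·(-5)·20.6 = 30.9
(ad+bc)·Cov[X, A] = (14.2)·(-6) = -85.2
Cov[Q, Y] = 246.48 + 30.9 + (-85.2) = 192.18.

Cov[Q, Y] = 192.18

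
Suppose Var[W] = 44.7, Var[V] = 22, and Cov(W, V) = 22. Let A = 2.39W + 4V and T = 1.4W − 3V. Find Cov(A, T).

By bilinearity, Cov(A, T) = ac·Var[W] + bd·Var[V] + (ad+bc)·Cov(W, V), with a=2.39, b=4, c=1.4, d=-3.
ac·Var[W] = 2.39·1.4·44.7 = 149.5662
bd·Var[V] = 4·(-3)·22 = -264
(ad+bc)·Cov(W, V) = (-1.57)·22 = -34.54
Cov(A, T) = 149.5662 + (-264) + (-34.54) = -148.9738.

Cov(A, T) = -148.9738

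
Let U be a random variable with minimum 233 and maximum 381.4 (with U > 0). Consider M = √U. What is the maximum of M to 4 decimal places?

√U is increasing on this domain, so max(M) comes from max(U) = 381.4: max(M) = √(381.4) ≈ 19.5295.

max(M) = 19.5295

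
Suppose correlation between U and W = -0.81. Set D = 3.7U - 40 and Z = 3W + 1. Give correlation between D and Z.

Linear rescalings preserve correlation up to sign; here the slopes 3.7 and 3 have the same sign, so correlation between D and Z = correlation between U and W = -0.81.

correlation between D and Z = -0.81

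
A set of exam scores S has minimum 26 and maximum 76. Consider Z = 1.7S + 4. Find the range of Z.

Range of S = 76 − 26 = 50.
Range(Z) = |a|·Range(S) = |1.7|·50 = 85.

Range(Z) = 85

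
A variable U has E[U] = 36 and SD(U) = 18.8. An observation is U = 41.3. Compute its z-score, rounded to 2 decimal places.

z = 0.28

z = (U − E[U]) / SD(U) = (41.3 − 36) / 18.8 ≈ 0.28.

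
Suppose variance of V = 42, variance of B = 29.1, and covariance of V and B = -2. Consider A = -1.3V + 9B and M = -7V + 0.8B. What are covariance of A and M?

covariance of A and M = 719.8

By bilinearity, covariance of A and M = ac·variance of V + bd·variance of B + (ad+bc)·covariance of V and B, with a=-1.3, b=9, c=-7, d=0.8.
ac·variance of V = (-1.3)·(-7)·42 = 382.2
bd·variance of B = 9·0.8·29.1 = 209.52
(ad+bc)·covariance of V and B = (-64.04)·(-2) = 128.08
covariance of A and M = 382.2 + 209.52 + 128.08 = 719.8.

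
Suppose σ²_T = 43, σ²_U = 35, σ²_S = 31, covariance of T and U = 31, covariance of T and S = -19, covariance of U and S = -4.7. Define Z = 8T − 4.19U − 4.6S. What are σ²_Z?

σ²_Z = a²·σ²_T + b²·σ²_U + c²·σ²_S + 2ab·covariance of T and U + 2ac·covariance of T and S + 2bc·covariance of U and S, with a = 8, b = -4.19, c = -4.6.
= 2752 + 614.4635 + 655.96 + (-2078.24) + 1398.4 + (-181.1756)
= 3161.4079.

σ²_Z = 3161.4079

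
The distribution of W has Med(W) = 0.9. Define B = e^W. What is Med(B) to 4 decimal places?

Med(B) = 2.4596

e^W is monotone on this domain, so Med(B) = exp(0.9) ≈ 2.4596.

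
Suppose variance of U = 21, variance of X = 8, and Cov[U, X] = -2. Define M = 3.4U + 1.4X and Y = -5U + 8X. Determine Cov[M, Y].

By bilinearity, Cov[M, Y] = ac·variance of U + bd·variance of X + (ad+bc)·Cov[U, X], with a=3.4, b=1.4, c=-5, d=8.
ac·variance of U = 3.4·(-5)·21 = -357
bd·variance of X = 1.4·8·8 = 89.6
(ad+bc)·Cov[U, X] = (20.2)·(-2) = -40.4
Cov[M, Y] = -357 + 89.6 + (-40.4) = -307.8.

Cov[M, Y] = -307.8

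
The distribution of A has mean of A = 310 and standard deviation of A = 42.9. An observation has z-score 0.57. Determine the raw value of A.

A = 334.453

A = mean of A + z·standard deviation of A = 310 + 0.57·42.9 = 334.453.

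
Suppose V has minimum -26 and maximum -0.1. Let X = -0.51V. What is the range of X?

Range(X) = 13.209

Range of V = -0.1 − (-26) = 25.9.
Range(X) = |a|·Range(V) = |-0.51|·25.9 = 13.209.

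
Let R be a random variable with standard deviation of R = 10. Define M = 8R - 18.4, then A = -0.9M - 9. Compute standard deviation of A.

standard deviation of M = |8|·10 = 80.
standard deviation of A = |-0.9|·80 = 72.

standard deviation of A = 72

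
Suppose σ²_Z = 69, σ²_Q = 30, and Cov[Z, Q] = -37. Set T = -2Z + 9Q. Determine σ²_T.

σ²_T = a²·σ²_Z + b²·σ²_Q + 2ab·Cov[Z, Q] with a = -2, b = 9.
= (-2)²·69 + 9²·30 + 2·(-2)·9·(-37)
= 276 + 2430 + 1332 = 4038.

σ²_T = 4038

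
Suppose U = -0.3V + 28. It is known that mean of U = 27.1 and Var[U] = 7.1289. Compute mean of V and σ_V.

mean of V = 3, σ_V = 8.9

From U = -0.3V + 28: mean of U = a·mean of V + b, so mean of V = (mean of U − b)/a = (27.1 − 28)/(-0.3) = 3.
σ_U = √7.1289 = 2.67.
σ_U = |a|·σ_V, so σ_V = 2.67/|-0.3| = 8.9.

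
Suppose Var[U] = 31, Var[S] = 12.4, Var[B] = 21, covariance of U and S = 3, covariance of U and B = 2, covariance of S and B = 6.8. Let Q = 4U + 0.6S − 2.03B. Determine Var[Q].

Var[Q] = 552.3581

Var[Q] = a²·Var[U] + b²·Var[S] + c²·Var[B] + 2ab·covariance of U and S + 2ac·covariance of U and B + 2bc·covariance of S and B, with a = 4, b = 0.6, c = -2.03.
= 496 + 4.464 + 86.5389 + 14.4 + (-32.48) + (-16.5648)
= 552.3581.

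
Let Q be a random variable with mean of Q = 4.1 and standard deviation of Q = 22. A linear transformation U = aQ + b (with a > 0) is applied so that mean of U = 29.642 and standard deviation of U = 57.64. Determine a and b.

standard deviation of U = a·standard deviation of Q (a > 0), so a = 57.64/22 = 2.62.
mean of U = a·mean of Q + b, so b = 29.642 − 2.62·4.1 = 18.9.

a = 2.62, b = 18.9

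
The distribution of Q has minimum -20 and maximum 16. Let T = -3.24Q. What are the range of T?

Range(T) = 116.64

Range of Q = 16 − (-20) = 36.
Range(T) = |a|·Range(Q) = |-3.24|·36 = 116.64.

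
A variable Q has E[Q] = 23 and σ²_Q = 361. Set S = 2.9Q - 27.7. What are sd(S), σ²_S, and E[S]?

S = 2.9Q - 27.7 is linear with a = 2.9, b = -27.7.
sd(Q) = √361 = 19.
sd(S) = |a|·sd(Q) = |2.9|·19 = 55.1.
σ²_S = a²·σ²_Q = 2.9²·361 = 3036.01 (the additive constant -27.7 does not affect variance).
E[S] = a·E[Q] + b = 2.9·23 + (-27.7) = 39.

sd(S) = 55.1, σ²_S = 3036.01, E[S] = 39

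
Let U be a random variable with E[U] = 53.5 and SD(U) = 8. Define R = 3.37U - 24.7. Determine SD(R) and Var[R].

SD(R) = 26.96, Var[R] = 726.8416

R = 3.37U - 24.7 is linear with a = 3.37, b = -24.7.
SD(R) = |a|·SD(U) = |3.37|·8 = 26.96.
Var[U] = 8² = 64.
Var[R] = a²·Var[U] = 3.37²·64 = 726.8416 (the additive constant -24.7 does not affect variance).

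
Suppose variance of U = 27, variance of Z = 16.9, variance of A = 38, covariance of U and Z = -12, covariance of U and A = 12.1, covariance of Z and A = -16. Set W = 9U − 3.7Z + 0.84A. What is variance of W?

variance of W = a²·variance of U + b²·variance of Z + c²·variance of A + 2ab·covariance of U and Z + 2ac·covariance of U and A + 2bc·covariance of Z and A, with a = 9, b = -3.7, c = 0.84.
= 2187 + 231.361 + 26.8128 + 799.2 + 182.952 + 99.456
= 3526.7818.

variance of W = 3526.7818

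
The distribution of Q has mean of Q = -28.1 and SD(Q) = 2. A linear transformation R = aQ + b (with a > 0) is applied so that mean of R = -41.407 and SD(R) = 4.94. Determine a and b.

a = 2.47, b = 28

SD(R) = a·SD(Q) (a > 0), so a = 4.94/2 = 2.47.
mean of R = a·mean of Q + b, so b = -41.407 − 2.47·(-28.1) = 28.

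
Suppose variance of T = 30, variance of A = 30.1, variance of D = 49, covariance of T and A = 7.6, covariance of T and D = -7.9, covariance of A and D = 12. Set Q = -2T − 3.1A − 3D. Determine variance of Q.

variance of Q = a²·variance of T + b²·variance of A + c²·variance of D + 2ab·covariance of T and A + 2ac·covariance of T and D + 2bc·covariance of A and D, with a = -2, b = -3.1, c = -3.
= 120 + 289.261 + 441 + 94.24 + (-94.8) + 223.2
= 1072.901.

variance of Q = 1072.901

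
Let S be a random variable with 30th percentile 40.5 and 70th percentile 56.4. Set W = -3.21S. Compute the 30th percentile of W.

Since a = -3.21 < 0 the transformation is decreasing, reversing order: the 30th percentile of W corresponds to the 70th percentile of S.
So P_{30}(W) = a·P_{70}(S) + b = (-3.21)·56.4 = -181.044.

30th percentile of W = -181.044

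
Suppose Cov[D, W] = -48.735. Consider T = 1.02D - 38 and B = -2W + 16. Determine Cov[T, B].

Cov[T, B] = a·c·Cov[D, W] = 1.02·(-2)·(-48.735) = 99.4194. Additive constants drop out.

Cov[T, B] = 99.4194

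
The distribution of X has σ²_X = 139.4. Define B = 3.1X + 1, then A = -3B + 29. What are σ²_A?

σ²_B = 3.1²·139.4 = 1339.634.
σ²_A = (-3)²·1339.634 = 12056.706.

σ²_A = 12056.706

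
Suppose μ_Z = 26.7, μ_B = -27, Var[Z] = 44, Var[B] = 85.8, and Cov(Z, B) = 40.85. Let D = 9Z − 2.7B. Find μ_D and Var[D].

μ_D = 9·μ_Z + (-2.7)·μ_B = 9·26.7 + (-2.7)·(-27) = 313.2.
Var[D] = a²·Var[Z] + b²·Var[B] + 2ab·Cov(Z, B) with a = 9, b = -2.7.
= 9²·44 + (-2.7)²·85.8 + 2·9·(-2.7)·40.85
= 3564 + 625.482 + (-1985.31) = 2204.172.

μ_D = 313.2, Var[D] = 2204.172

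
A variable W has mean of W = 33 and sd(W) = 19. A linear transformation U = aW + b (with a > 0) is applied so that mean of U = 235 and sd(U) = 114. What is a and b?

sd(U) = a·sd(W) (a > 0), so a = 114/19 = 6.
mean of U = a·mean of W + b, so b = 235 − 6·33 = 37.

a = 6, b = 37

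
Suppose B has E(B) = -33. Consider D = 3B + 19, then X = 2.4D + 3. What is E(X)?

E(D) = 3·(-33) + 19 = -80.
E(X) = 2.4·(-80) + 3 = -189.

E(X) = -189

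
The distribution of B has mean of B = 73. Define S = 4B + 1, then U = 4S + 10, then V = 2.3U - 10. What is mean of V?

mean of S = 4·73 + 1 = 293.
mean of U = 4·293 + 10 = 1182.
mean of V = 2.3·1182 + (-10) = 2708.6.

mean of V = 2708.6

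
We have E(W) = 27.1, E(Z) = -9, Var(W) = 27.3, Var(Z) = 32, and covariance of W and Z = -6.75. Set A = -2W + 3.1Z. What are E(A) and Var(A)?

E(A) = -82.1, Var(A) = 500.42

E(A) = (-2)·E(W) + 3.1·E(Z) = (-2)·27.1 + 3.1·(-9) = -82.1.
Var(A) = a²·Var(W) + b²·Var(Z) + 2ab·covariance of W and Z with a = -2, b = 3.1.
= (-2)²·27.3 + 3.1²·32 + 2·(-2)·3.1·(-6.75)
= 109.2 + 307.52 + 83.7 = 500.42.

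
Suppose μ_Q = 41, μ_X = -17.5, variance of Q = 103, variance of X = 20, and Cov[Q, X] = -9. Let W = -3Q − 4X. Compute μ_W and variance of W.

μ_W = -53, variance of W = 1031

μ_W = (-3)·μ_Q + (-4)·μ_X = (-3)·41 + (-4)·(-17.5) = -53.
variance of W = a²·variance of Q + b²·variance of X + 2ab·Cov[Q, X] with a = -3, b = -4.
= (-3)²·103 + (-4)²·20 + 2·(-3)·(-4)·(-9)
= 927 + 320 + (-216) = 1031.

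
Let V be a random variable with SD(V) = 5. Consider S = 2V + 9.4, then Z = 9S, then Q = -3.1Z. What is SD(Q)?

SD(Q) = 279

SD(S) = |2|·5 = 10.
SD(Z) = |9|·10 = 90.
SD(Q) = |-3.1|·90 = 279.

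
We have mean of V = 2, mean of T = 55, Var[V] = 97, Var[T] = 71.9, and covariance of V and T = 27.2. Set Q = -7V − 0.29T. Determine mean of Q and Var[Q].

mean of Q = -29.95, Var[Q] = 4869.47879

mean of Q = (-7)·mean of V + (-0.29)·mean of T = (-7)·2 + (-0.29)·55 = -29.95.
Var[Q] = a²·Var[V] + b²·Var[T] + 2ab·covariance of V and T with a = -7, b = -0.29.
= (-7)²·97 + (-0.29)²·71.9 + 2·(-7)·(-0.29)·27.2
= 4753 + 6.04679 + 110.432 = 4869.47879.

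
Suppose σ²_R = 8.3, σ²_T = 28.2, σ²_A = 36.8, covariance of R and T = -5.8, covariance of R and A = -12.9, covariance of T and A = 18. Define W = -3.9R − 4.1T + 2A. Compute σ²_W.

σ²_W = a²·σ²_R + b²·σ²_T + c²·σ²_A + 2ab·covariance of R and T + 2ac·covariance of R and A + 2bc·covariance of T and A, with a = -3.9, b = -4.1, c = 2.
= 126.243 + 474.042 + 147.2 + (-185.484) + 201.24 + (-295.2)
= 468.041.

σ²_W = 468.041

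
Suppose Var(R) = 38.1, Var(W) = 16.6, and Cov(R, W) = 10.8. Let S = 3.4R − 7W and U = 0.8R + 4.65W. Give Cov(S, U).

Cov(S, U) = -326.43

By bilinearity, Cov(S, U) = ac·Var(R) + bd·Var(W) + (ad+bc)·Cov(R, W), with a=3.4, b=-7, c=0.8, d=4.65.
ac·Var(R) = 3.4·0.8·38.1 = 103.632
bd·Var(W) = (-7)·4.65·16.6 = -540.33
(ad+bc)·Cov(R, W) = (10.21)·10.8 = 110.268
Cov(S, U) = 103.632 + (-540.33) + 110.268 = -326.43.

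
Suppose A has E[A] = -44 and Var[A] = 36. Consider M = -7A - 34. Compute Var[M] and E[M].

M = -7A - 34 is linear with a = -7, b = -34.
Var[M] = a²·Var[A] = (-7)²·36 = 1764 (the additive constant -34 does not affect variance).
E[M] = a·E[A] + b = (-7)·(-44) + (-34) = 274.

Var[M] = 1764, E[M] = 274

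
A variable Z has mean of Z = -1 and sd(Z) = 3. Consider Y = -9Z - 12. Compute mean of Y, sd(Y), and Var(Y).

mean of Y = -3, sd(Y) = 27, Var(Y) = 729

Y = -9Z - 12 is linear with a = -9, b = -12.
mean of Y = a·mean of Z + b = (-9)·(-1) + (-12) = -3.
sd(Y) = |a|·sd(Z) = |-9|·3 = 27.
Var(Z) = 3² = 9.
Var(Y) = a²·Var(Z) = (-9)²·9 = 729 (the additive constant -12 does not affect variance).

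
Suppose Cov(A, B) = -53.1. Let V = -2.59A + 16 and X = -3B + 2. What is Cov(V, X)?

Cov(V, X) = a·c·Cov(A, B) = (-2.59)·(-3)·(-53.1) = -412.587. Additive constants drop out.

Cov(V, X) = -412.587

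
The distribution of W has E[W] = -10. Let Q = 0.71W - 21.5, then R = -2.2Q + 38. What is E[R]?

E[Q] = 0.71·(-10) + (-21.5) = -28.6.
E[R] = (-2.2)·(-28.6) + 38 = 100.92.

E[R] = 100.92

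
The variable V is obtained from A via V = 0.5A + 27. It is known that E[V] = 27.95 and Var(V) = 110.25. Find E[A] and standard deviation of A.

E[A] = 1.9, standard deviation of A = 21

From V = 0.5A + 27: E[V] = a·E[A] + b, so E[A] = (E[V] − b)/a = (27.95 − 27)/0.5 = 1.9.
standard deviation of V = √110.25 = 10.5.
standard deviation of V = |a|·standard deviation of A, so standard deviation of A = 10.5/|0.5| = 21.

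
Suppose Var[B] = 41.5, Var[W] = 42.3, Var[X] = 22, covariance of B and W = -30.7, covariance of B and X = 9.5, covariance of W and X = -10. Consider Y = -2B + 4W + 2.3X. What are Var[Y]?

Var[Y] = a²·Var[B] + b²·Var[W] + c²·Var[X] + 2ab·covariance of B and W + 2ac·covariance of B and X + 2bc·covariance of W and X, with a = -2, b = 4, c = 2.3.
= 166 + 676.8 + 116.38 + 491.2 + (-87.4) + (-184)
= 1178.98.

Var[Y] = 1178.98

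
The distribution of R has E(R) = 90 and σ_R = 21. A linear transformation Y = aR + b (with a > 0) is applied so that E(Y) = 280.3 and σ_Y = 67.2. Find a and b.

σ_Y = a·σ_R (a > 0), so a = 67.2/21 = 3.2.
E(Y) = a·E(R) + b, so b = 280.3 − 3.2·90 = -7.7.

a = 3.2, b = -7.7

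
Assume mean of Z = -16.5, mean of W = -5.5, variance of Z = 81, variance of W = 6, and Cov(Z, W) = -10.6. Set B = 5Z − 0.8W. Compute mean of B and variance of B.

mean of B = -78.1, variance of B = 2113.64

mean of B = 5·mean of Z + (-0.8)·mean of W = 5·(-16.5) + (-0.8)·(-5.5) = -78.1.
variance of B = a²·variance of Z + b²·variance of W + 2ab·Cov(Z, W) with a = 5, b = -0.8.
= 5²·81 + (-0.8)²·6 + 2·5·(-0.8)·(-10.6)
= 2025 + 3.84 + 84.8 = 2113.64.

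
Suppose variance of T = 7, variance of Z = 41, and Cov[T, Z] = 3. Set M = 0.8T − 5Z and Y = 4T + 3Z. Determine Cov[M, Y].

Cov[M, Y] = -645.4

By bilinearity, Cov[M, Y] = ac·variance of T + bd·variance of Z + (ad+bc)·Cov[T, Z], with a=0.8, b=-5, c=4, d=3.
ac·variance of T = 0.8·4·7 = 22.4
bd·variance of Z = (-5)·3·41 = -615
(ad+bc)·Cov[T, Z] = (-17.6)·3 = -52.8
Cov[M, Y] = 22.4 + (-615) + (-52.8) = -645.4.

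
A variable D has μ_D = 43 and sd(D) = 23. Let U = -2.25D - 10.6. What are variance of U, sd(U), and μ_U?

variance of U = 2678.0625, sd(U) = 51.75, μ_U = -107.35

U = -2.25D - 10.6 is linear with a = -2.25, b = -10.6.
variance of D = 23² = 529.
variance of U = a²·variance of D = (-2.25)²·529 = 2678.0625 (the additive constant -10.6 does not affect variance).
sd(U) = |a|·sd(D) = |-2.25|·23 = 51.75.
μ_U = a·μ_D + b = (-2.25)·43 + (-10.6) = -107.35.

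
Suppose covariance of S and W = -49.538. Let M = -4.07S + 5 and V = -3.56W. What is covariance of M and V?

covariance of M and V = a·c·covariance of S and W = (-4.07)·(-3.56)·(-49.538) = -717.7659896. Additive constants drop out.

covariance of M and V = -717.7659896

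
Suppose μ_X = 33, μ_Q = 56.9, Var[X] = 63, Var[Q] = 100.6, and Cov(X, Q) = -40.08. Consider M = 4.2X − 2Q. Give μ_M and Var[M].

μ_M = 24.8, Var[M] = 2187.064

μ_M = 4.2·μ_X + (-2)·μ_Q = 4.2·33 + (-2)·56.9 = 24.8.
Var[M] = a²·Var[X] + b²·Var[Q] + 2ab·Cov(X, Q) with a = 4.2, b = -2.
= 4.2²·63 + (-2)²·100.6 + 2·4.2·(-2)·(-40.08)
= 1111.32 + 402.4 + 673.344 = 2187.064.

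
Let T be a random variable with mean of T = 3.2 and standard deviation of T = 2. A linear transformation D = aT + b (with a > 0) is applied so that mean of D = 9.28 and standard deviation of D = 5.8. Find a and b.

a = 2.9, b = 0

standard deviation of D = a·standard deviation of T (a > 0), so a = 5.8/2 = 2.9.
mean of D = a·mean of T + b, so b = 9.28 − 2.9·3.2 = 0.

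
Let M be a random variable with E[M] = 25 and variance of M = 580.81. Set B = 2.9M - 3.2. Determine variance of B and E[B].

B = 2.9M - 3.2 is linear with a = 2.9, b = -3.2.
variance of B = a²·variance of M = 2.9²·580.81 = 4884.6121 (the additive constant -3.2 does not affect variance).
E[B] = a·E[M] + b = 2.9·25 + (-3.2) = 69.3.

variance of B = 4884.6121, E[B] = 69.3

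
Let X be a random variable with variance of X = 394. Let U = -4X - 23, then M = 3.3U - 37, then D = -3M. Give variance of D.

variance of D = 617855.04

variance of U = (-4)²·394 = 6304.
variance of M = 3.3²·6304 = 68650.56.
variance of D = (-3)²·68650.56 = 617855.04.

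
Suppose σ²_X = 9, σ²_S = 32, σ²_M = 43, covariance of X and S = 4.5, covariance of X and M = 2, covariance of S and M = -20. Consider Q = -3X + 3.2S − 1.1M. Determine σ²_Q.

σ²_Q = 528.31

σ²_Q = a²·σ²_X + b²·σ²_S + c²·σ²_M + 2ab·covariance of X and S + 2ac·covariance of X and M + 2bc·covariance of S and M, with a = -3, b = 3.2, c = -1.1.
= 81 + 327.68 + 52.03 + (-86.4) + 13.2 + 140.8
= 528.31.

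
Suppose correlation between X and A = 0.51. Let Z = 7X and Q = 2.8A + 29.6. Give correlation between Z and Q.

Linear rescalings preserve correlation up to sign; here the slopes 7 and 2.8 have the same sign, so correlation between Z and Q = correlation between X and A = 0.51.

correlation between Z and Q = 0.51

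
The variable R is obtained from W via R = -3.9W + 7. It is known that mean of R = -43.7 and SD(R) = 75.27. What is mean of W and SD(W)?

mean of W = 13, SD(W) = 19.3

From R = -3.9W + 7: mean of R = a·mean of W + b, so mean of W = (mean of R − b)/a = (-43.7 − 7)/(-3.9) = 13.
SD(R) = |a|·SD(W), so SD(W) = 75.27/|-3.9| = 19.3.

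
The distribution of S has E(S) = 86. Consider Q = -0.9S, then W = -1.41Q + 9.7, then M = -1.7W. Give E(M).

E(Q) = (-0.9)·86 = -77.4.
E(W) = (-1.41)·(-77.4) + 9.7 = 118.834.
E(M) = (-1.7)·118.834 = -202.0178.

E(M) = -202.0178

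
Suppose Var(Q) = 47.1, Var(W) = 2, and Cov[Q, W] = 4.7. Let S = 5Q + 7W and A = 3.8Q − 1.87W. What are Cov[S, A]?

Cov[S, A] = 949.795

By bilinearity, Cov[S, A] = ac·Var(Q) + bd·Var(W) + (ad+bc)·Cov[Q, W], with a=5, b=7, c=3.8, d=-1.87.
ac·Var(Q) = 5·3.8·47.1 = 894.9
bd·Var(W) = 7·(-1.87)·2 = -26.18
(ad+bc)·Cov[Q, W] = (17.25)·4.7 = 81.075
Cov[S, A] = 894.9 + (-26.18) + 81.075 = 949.795.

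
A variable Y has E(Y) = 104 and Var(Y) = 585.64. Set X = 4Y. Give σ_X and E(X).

X = 4Y is linear with a = 4, b = 0.
σ_Y = √585.64 = 24.2.
σ_X = |a|·σ_Y = |4|·24.2 = 96.8.
E(X) = a·E(Y) + b = 4·104 = 416.

σ_X = 96.8, E(X) = 416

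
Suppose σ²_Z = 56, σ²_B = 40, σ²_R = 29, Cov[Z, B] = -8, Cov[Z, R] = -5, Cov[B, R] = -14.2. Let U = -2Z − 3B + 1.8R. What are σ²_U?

σ²_U = 771.32

σ²_U = a²·σ²_Z + b²·σ²_B + c²·σ²_R + 2ab·Cov[Z, B] + 2ac·Cov[Z, R] + 2bc·Cov[B, R], with a = -2, b = -3, c = 1.8.
= 224 + 360 + 93.96 + (-96) + 36 + 153.36
= 771.32.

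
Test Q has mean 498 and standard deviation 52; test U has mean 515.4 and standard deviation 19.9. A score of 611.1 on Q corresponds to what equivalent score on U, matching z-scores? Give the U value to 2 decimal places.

z = (611.1 − 498)/52 = 2.175.
U = 515.4 + z·19.9 = 515.4 + (611.1 − 498)·19.9/52 ≈ 558.68.

U = 558.68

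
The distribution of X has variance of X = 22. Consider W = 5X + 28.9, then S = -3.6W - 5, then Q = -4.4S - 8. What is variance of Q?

variance of W = 5²·22 = 550.
variance of S = (-3.6)²·550 = 7128.
variance of Q = (-4.4)²·7128 = 137998.08.

variance of Q = 137998.08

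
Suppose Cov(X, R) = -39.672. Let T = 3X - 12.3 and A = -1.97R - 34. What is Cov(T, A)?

Cov(T, A) = a·c·Cov(X, R) = 3·(-1.97)·(-39.672) = 234.46152. Additive constants drop out.

Cov(T, A) = 234.46152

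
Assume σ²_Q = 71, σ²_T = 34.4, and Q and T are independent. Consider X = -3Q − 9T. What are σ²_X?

σ²_X = a²·σ²_Q + b²·σ²_T + 2ab·covariance of Q and T with a = -3, b = -9.
Independence gives covariance of Q and T = 0.
= (-3)²·71 + (-9)²·34.4 + 2·(-3)·(-9)·0
= 639 + 2786.4 + 0 = 3425.4.

σ²_X = 3425.4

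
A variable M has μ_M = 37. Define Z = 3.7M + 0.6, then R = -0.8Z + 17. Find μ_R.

μ_Z = 3.7·37 + 0.6 = 137.5.
μ_R = (-0.8)·137.5 + 17 = -93.

μ_R = -93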